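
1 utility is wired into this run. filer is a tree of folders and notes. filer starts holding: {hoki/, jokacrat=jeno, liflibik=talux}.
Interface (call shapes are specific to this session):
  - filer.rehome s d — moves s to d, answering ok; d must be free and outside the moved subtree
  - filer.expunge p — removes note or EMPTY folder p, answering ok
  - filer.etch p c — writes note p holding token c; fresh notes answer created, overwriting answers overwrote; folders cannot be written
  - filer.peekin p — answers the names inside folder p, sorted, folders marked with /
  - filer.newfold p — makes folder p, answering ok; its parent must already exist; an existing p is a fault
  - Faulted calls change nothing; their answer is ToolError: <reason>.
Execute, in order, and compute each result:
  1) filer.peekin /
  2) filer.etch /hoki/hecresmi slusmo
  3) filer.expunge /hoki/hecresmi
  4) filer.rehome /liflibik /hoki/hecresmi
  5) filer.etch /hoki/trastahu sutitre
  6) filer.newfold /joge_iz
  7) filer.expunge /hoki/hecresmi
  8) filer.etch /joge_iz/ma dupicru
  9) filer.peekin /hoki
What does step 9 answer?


~$ filer.peekin p=/
:: [hoki/, jokacrat, liflibik]
~$ filer.etch p=/hoki/hecresmi c=slusmo
:: created
~$ filer.expunge p=/hoki/hecresmi
:: ok
~$ filer.rehome s=/liflibik d=/hoki/hecresmi
:: ok
~$ filer.etch p=/hoki/trastahu c=sutitre
:: created
~$ filer.newfold p=/joge_iz
:: ok
~$ filer.expunge p=/hoki/hecresmi
:: ok
~$ filer.etch p=/joge_iz/ma c=dupicru
:: created
~$ filer.peekin p=/hoki
:: [trastahu]

Answer: [trastahu]


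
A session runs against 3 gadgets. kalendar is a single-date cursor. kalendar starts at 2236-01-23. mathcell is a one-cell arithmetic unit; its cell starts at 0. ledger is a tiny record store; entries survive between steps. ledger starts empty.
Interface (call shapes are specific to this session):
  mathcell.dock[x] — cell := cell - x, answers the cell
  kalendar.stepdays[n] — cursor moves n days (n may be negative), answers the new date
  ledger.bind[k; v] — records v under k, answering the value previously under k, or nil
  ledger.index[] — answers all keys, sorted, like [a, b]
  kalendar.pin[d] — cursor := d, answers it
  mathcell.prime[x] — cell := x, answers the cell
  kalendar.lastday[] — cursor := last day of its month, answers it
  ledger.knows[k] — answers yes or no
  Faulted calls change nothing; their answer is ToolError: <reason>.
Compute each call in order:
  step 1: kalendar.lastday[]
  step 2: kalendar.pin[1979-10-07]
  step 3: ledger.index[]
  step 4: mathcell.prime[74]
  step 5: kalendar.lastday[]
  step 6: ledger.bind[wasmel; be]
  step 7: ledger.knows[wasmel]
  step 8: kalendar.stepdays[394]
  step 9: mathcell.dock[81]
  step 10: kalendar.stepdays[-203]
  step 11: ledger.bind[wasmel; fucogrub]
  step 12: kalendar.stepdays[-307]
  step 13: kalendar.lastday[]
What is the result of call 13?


~$ kalendar.lastday
[out] 2236-01-31
~$ kalendar.pin d=1979-10-07
[out] 1979-10-07
~$ ledger.index
[out] []
~$ mathcell.prime x=74
[out] 74
~$ kalendar.lastday
[out] 1979-10-31
~$ ledger.bind k=wasmel v=be
[out] nil
~$ ledger.knows k=wasmel
[out] yes
~$ kalendar.stepdays n=394
[out] 1980-11-28
~$ mathcell.dock x=81
[out] -7
~$ kalendar.stepdays n=-203
[out] 1980-05-09
~$ ledger.bind k=wasmel v=fucogrub
[out] be
~$ kalendar.stepdays n=-307
[out] 1979-07-07
~$ kalendar.lastday
[out] 1979-07-31

Answer: 1979-07-31


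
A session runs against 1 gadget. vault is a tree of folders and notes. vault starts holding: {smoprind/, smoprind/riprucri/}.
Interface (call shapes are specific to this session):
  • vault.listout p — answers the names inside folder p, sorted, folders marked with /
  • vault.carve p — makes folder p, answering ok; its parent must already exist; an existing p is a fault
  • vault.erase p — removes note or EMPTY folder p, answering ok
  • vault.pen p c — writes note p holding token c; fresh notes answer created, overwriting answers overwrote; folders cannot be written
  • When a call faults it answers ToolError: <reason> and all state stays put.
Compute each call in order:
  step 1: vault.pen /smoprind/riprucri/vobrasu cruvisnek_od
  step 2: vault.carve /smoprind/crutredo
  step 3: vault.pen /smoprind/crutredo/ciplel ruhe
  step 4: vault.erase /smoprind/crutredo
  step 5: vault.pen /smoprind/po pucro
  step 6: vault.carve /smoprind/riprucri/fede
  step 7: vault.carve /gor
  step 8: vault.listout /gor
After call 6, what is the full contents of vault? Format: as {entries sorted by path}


Answer: {smoprind/, smoprind/crutredo/, smoprind/crutredo/ciplel=ruhe, smoprind/po=pucro, smoprind/riprucri/, smoprind/riprucri/fede/, smoprind/riprucri/vobrasu=cruvisnek_od}

Derivation:
==> vault.pen(p→/smoprind/riprucri/vobrasu, c→cruvisnek_od)
<== created
==> vault.carve(p→/smoprind/crutredo)
<== ok
==> vault.pen(p→/smoprind/crutredo/ciplel, c→ruhe)
<== created
==> vault.erase(p→/smoprind/crutredo)
<== ToolError: not empty
==> vault.pen(p→/smoprind/po, c→pucro)
<== created
==> vault.carve(p→/smoprind/riprucri/fede)
<== ok
==> vault.carve(p→/gor)
<== ok
==> vault.listout(p→/gor)
<== []


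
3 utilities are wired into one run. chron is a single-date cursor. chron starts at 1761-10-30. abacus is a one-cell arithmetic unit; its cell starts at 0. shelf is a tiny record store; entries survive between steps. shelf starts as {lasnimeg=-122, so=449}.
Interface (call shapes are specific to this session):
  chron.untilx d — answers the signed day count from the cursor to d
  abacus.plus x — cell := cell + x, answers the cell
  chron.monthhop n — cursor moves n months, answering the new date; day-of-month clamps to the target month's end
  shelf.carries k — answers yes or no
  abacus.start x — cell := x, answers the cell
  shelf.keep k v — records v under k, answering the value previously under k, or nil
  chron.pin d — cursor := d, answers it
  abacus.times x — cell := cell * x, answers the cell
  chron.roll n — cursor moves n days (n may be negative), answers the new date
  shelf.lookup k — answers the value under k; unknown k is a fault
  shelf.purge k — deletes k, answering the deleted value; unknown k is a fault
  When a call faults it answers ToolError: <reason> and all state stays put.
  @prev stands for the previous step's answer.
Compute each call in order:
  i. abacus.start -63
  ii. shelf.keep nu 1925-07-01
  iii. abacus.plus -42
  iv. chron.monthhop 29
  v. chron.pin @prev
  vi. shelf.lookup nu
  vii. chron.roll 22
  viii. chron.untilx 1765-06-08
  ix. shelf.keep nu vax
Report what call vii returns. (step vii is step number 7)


Step: abacus.start[x='-63']
Result: -63
Step: shelf.keep[k='nu'; v='1925-07-01']
Result: nil
Step: abacus.plus[x='-42']
Result: -105
Step: chron.monthhop[n='29']
Result: 1764-03-30
Step: chron.pin[d='@prev']
Result: 1764-03-30
Step: shelf.lookup[k='nu']
Result: 1925-07-01
Step: chron.roll[n='22']
Result: 1764-04-21
Step: chron.untilx[d='1765-06-08']
Result: 413
Step: shelf.keep[k='nu'; v='vax']
Result: 1925-07-01

Answer: 1764-04-21


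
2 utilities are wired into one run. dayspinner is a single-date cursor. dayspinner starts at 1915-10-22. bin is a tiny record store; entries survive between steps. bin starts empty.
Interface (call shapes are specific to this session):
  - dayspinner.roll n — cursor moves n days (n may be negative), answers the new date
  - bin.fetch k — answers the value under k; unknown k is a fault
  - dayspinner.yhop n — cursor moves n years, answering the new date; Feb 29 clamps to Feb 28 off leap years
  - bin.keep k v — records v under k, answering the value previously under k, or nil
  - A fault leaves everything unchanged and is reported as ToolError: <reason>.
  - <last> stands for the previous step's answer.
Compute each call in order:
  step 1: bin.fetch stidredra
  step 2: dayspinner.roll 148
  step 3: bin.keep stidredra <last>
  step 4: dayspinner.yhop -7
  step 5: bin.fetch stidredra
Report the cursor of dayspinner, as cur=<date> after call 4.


Act: bin.fetch[k=stidredra]
Obs: ToolError: no such key stidredra
Act: dayspinner.roll[n=148]
Obs: 1916-03-18
Act: bin.keep[k=stidredra; v=<last>]
Obs: nil
Act: dayspinner.yhop[n=-7]
Obs: 1909-03-18
Act: bin.fetch[k=stidredra]
Obs: 1916-03-18

Answer: cur=1909-03-18


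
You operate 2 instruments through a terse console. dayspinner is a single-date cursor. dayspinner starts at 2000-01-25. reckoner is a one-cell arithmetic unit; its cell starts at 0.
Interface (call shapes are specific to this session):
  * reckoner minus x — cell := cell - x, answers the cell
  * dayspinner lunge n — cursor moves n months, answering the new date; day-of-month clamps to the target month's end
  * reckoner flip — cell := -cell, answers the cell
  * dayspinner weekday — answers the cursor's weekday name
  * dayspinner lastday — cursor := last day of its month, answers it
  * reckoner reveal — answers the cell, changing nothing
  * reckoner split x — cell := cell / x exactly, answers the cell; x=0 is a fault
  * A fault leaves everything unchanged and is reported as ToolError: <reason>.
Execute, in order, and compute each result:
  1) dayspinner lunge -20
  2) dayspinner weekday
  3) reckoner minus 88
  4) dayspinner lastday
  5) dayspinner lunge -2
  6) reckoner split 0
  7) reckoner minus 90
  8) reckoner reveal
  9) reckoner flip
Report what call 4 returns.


Step: dayspinner lunge[-20]
Result: 1998-05-25
Step: dayspinner weekday[]
Result: Monday
Step: reckoner minus[88]
Result: -88
Step: dayspinner lastday[]
Result: 1998-05-31
Step: dayspinner lunge[-2]
Result: 1998-03-31
Step: reckoner split[0]
Result: ToolError: division by zero
Step: reckoner minus[90]
Result: -178
Step: reckoner reveal[]
Result: -178
Step: reckoner flip[]
Result: 178

Answer: 1998-05-31


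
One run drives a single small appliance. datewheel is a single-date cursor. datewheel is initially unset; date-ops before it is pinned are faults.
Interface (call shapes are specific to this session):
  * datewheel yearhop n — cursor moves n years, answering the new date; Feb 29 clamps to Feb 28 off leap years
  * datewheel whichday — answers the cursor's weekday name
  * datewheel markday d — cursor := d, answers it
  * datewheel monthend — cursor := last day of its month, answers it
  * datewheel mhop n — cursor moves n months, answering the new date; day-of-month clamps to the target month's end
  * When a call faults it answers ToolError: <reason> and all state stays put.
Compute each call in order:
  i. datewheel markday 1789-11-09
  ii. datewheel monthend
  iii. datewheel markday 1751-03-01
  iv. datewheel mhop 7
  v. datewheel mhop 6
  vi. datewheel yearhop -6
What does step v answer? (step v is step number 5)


Answer: 1752-04-01

Derivation:
[in] datewheel markday d→1789-11-09
= 1789-11-09
[in] datewheel monthend
= 1789-11-30
[in] datewheel markday d→1751-03-01
= 1751-03-01
[in] datewheel mhop n→7
= 1751-10-01
[in] datewheel mhop n→6
= 1752-04-01
[in] datewheel yearhop n→-6
= 1746-04-01


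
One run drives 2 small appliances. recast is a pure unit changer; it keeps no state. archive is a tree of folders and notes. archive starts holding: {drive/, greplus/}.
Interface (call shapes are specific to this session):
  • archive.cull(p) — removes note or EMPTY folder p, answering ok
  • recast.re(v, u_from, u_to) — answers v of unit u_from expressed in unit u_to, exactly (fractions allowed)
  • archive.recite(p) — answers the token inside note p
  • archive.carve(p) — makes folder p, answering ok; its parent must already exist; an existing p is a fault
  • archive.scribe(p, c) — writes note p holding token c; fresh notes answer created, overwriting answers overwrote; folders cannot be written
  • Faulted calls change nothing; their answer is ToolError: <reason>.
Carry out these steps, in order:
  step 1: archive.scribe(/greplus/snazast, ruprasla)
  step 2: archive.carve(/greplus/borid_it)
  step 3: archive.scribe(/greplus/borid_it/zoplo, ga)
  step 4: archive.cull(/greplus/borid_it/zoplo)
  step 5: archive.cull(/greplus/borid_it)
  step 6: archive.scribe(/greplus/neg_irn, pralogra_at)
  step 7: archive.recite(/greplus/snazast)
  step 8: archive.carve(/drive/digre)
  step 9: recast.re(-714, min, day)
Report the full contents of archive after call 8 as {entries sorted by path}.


Answer: {drive/, drive/digre/, greplus/, greplus/neg_irn=pralogra_at, greplus/snazast=ruprasla}

Derivation:
% archive.scribe(p='/greplus/snazast', c='ruprasla') == created
% archive.carve(p='/greplus/borid_it') == ok
% archive.scribe(p='/greplus/borid_it/zoplo', c='ga') == created
% archive.cull(p='/greplus/borid_it/zoplo') == ok
% archive.cull(p='/greplus/borid_it') == ok
% archive.scribe(p='/greplus/neg_irn', c='pralogra_at') == created
% archive.recite(p='/greplus/snazast') == ruprasla
% archive.carve(p='/drive/digre') == ok
% recast.re(v='-714', u_from='min', u_to='day') == -119/240


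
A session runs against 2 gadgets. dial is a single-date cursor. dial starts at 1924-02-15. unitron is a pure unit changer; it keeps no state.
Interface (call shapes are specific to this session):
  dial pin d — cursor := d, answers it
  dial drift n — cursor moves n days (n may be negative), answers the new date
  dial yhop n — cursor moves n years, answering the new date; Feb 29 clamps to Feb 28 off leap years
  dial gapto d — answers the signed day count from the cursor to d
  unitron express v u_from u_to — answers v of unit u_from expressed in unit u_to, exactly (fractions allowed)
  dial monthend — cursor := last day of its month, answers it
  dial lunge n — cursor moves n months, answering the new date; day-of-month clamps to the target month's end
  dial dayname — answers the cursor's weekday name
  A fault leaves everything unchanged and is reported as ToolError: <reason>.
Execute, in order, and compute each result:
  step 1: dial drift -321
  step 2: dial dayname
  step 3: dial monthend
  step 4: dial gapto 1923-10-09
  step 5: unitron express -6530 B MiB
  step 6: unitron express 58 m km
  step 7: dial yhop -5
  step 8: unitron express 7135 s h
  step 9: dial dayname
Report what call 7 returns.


Answer: 1918-03-31

Derivation:
-> dial drift(n→-321)
<- 1923-03-31
-> dial dayname()
<- Saturday
-> dial monthend()
<- 1923-03-31
-> dial gapto(d→1923-10-09)
<- 192
-> unitron express(v→-6530, u_from→B, u_to→MiB)
<- -3265/524288
-> unitron express(v→58, u_from→m, u_to→km)
<- 29/500
-> dial yhop(n→-5)
<- 1918-03-31
-> unitron express(v→7135, u_from→s, u_to→h)
<- 1427/720
-> dial dayname()
<- Sunday


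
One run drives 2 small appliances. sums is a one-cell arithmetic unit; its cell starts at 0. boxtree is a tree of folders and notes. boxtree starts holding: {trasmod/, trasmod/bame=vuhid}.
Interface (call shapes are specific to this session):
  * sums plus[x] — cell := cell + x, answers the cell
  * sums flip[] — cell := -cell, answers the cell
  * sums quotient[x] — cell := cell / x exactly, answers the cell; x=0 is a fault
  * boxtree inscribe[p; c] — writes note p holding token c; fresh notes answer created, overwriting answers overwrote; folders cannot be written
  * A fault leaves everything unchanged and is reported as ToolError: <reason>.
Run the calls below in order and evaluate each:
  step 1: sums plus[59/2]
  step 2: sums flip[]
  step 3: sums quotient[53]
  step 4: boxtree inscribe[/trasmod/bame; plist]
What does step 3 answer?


Answer: -59/106

Derivation:
Calling sums plus(59/2), and observe 59/2.
Now I run sums flip(), → -59/2.
I invoke sums quotient(53), yielding -59/106.
I invoke boxtree inscribe(/trasmod/bame, plist), yielding overwrote.


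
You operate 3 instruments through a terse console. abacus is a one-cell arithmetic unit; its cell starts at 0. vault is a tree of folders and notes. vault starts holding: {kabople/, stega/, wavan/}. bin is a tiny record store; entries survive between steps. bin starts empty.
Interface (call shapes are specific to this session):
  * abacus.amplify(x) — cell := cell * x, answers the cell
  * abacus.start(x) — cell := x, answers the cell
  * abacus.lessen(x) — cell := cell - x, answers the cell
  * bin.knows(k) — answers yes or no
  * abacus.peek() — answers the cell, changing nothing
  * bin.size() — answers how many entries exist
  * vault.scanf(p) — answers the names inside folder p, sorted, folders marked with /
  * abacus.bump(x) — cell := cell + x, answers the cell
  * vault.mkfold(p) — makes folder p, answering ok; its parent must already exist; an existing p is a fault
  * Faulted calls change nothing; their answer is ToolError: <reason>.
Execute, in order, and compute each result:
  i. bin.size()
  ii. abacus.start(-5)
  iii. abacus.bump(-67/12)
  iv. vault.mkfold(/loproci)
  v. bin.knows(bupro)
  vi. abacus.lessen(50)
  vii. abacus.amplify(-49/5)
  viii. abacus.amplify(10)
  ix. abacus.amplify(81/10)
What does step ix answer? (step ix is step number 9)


~$ bin.size
:: 0
~$ abacus.start x='-5'
:: -5
~$ abacus.bump x='-67/12'
:: -127/12
~$ vault.mkfold p='/loproci'
:: ok
~$ bin.knows k='bupro'
:: no
~$ abacus.lessen x='50'
:: -727/12
~$ abacus.amplify x='-49/5'
:: 35623/60
~$ abacus.amplify x='10'
:: 35623/6
~$ abacus.amplify x='81/10'
:: 961821/20

Answer: 961821/20


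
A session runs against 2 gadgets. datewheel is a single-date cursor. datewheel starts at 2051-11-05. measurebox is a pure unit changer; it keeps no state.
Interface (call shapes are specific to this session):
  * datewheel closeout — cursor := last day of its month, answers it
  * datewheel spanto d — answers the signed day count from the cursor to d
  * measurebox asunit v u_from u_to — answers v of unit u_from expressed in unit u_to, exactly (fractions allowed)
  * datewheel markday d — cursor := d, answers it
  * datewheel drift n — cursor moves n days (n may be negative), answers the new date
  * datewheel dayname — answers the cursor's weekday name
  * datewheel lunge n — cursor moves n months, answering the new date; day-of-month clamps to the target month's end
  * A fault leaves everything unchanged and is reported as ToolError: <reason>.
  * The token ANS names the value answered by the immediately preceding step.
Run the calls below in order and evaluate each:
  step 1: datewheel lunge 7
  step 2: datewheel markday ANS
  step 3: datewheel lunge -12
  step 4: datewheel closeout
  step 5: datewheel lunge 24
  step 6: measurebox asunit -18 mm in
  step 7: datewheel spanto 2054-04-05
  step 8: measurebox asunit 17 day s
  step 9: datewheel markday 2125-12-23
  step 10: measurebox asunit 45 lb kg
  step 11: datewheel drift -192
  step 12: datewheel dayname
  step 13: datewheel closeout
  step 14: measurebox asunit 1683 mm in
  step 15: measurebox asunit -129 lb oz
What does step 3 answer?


>>> datewheel lunge n='7'
= 2052-06-05
>>> datewheel markday d='ANS'
= 2052-06-05
>>> datewheel lunge n='-12'
= 2051-06-05
>>> datewheel closeout
= 2051-06-30
>>> datewheel lunge n='24'
= 2053-06-30
>>> measurebox asunit v='-18' u_from='mm' u_to='in'
= -90/127
>>> datewheel spanto d='2054-04-05'
= 279
>>> measurebox asunit v='17' u_from='day' u_to='s'
= 1468800
>>> datewheel markday d='2125-12-23'
= 2125-12-23
>>> measurebox asunit v='45' u_from='lb' u_to='kg'
= 408233133/20000000
>>> datewheel drift n='-192'
= 2125-06-14
>>> datewheel dayname
= Thursday
>>> datewheel closeout
= 2125-06-30
>>> measurebox asunit v='1683' u_from='mm' u_to='in'
= 8415/127
>>> measurebox asunit v='-129' u_from='lb' u_to='oz'
= -2064

Answer: 2051-06-05


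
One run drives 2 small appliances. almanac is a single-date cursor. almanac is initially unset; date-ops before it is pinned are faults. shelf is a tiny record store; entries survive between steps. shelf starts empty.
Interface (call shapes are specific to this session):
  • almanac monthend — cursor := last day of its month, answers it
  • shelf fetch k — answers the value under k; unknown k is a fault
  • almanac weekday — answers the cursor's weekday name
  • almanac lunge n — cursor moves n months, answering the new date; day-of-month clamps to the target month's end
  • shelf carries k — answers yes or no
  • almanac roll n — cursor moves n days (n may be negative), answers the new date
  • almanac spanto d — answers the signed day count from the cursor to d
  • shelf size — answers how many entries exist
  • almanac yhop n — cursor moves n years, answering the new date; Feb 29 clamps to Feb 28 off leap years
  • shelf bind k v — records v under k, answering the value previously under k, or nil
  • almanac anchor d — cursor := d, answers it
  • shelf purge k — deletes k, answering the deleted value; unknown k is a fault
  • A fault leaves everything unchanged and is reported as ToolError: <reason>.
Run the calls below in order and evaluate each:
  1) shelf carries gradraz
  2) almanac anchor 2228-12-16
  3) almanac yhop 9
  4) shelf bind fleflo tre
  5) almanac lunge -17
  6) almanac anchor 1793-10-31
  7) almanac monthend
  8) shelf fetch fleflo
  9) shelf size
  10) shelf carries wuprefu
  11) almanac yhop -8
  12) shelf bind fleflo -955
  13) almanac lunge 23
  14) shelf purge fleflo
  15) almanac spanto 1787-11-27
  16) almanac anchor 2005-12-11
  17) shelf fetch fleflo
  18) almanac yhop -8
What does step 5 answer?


Answer: 2236-07-16

Derivation:
-> shelf carries(k='gradraz')
<- no
-> almanac anchor(d='2228-12-16')
<- 2228-12-16
-> almanac yhop(n='9')
<- 2237-12-16
-> shelf bind(k='fleflo', v='tre')
<- nil
-> almanac lunge(n='-17')
<- 2236-07-16
-> almanac anchor(d='1793-10-31')
<- 1793-10-31
-> almanac monthend()
<- 1793-10-31
-> shelf fetch(k='fleflo')
<- tre
-> shelf size()
<- 1
-> shelf carries(k='wuprefu')
<- no
-> almanac yhop(n='-8')
<- 1785-10-31
-> shelf bind(k='fleflo', v='-955')
<- tre
-> almanac lunge(n='23')
<- 1787-09-30
-> shelf purge(k='fleflo')
<- -955
-> almanac spanto(d='1787-11-27')
<- 58
-> almanac anchor(d='2005-12-11')
<- 2005-12-11
-> shelf fetch(k='fleflo')
<- ToolError: no such key fleflo
-> almanac yhop(n='-8')
<- 1997-12-11


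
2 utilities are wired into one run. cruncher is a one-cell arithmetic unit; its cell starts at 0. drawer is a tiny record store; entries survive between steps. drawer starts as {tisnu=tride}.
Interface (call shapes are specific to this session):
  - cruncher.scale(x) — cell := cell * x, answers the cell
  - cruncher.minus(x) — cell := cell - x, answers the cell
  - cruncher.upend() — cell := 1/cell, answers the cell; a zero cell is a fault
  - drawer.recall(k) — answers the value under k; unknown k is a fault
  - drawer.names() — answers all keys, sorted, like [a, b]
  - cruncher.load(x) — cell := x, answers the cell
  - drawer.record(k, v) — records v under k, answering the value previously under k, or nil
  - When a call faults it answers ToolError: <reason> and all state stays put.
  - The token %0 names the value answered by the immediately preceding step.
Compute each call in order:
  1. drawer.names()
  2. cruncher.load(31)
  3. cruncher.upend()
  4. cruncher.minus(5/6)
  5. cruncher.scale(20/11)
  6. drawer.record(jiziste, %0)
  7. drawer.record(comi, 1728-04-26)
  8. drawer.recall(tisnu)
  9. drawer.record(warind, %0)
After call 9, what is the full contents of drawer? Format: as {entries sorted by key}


[in] drawer.names
  [tisnu]
[in] cruncher.load x: 31
  31
[in] cruncher.upend
  1/31
[in] cruncher.minus x: 5/6
  -149/186
[in] cruncher.scale x: 20/11
  -1490/1023
[in] drawer.record k: jiziste v: %0
  nil
[in] drawer.record k: comi v: 1728-04-26
  nil
[in] drawer.recall k: tisnu
  tride
[in] drawer.record k: warind v: %0
  nil

Answer: {comi=1728-04-26, jiziste=-1490/1023, tisnu=tride, warind=tride}


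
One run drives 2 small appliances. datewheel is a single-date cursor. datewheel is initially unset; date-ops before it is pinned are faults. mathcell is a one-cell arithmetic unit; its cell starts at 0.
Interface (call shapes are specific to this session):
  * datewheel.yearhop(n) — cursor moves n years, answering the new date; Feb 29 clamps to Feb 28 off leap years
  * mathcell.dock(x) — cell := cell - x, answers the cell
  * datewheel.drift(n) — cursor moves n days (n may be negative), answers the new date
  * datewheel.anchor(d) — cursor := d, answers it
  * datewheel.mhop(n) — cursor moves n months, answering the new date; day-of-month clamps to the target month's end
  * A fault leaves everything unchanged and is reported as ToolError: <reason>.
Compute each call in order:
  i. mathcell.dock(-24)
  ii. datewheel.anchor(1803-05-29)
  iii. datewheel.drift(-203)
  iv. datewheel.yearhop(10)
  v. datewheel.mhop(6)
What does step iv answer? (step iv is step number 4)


Answer: 1812-11-07

Derivation:
% 1. mathcell.dock(x=-24) : 24
% 2. datewheel.anchor(d=1803-05-29) : 1803-05-29
% 3. datewheel.drift(n=-203) : 1802-11-07
% 4. datewheel.yearhop(n=10) : 1812-11-07
% 5. datewheel.mhop(n=6) : 1813-05-07


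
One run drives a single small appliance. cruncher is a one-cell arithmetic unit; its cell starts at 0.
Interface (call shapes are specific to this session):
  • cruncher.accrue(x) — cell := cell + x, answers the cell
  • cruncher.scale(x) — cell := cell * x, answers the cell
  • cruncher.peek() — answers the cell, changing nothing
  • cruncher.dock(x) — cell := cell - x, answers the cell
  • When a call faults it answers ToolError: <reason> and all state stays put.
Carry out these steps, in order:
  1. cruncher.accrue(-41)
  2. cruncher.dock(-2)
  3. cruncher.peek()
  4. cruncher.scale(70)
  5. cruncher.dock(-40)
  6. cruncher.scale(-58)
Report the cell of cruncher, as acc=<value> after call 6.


Answer: acc=156020

Derivation:
I call accrue with x='-41', and get -41.
I use dock with x='-2', and see -39.
I invoke peek: -39.
Calling scale with x='70', → -2730.
Then dock with x='-40', and see -2690.
I use scale with x='-58', and observe 156020.


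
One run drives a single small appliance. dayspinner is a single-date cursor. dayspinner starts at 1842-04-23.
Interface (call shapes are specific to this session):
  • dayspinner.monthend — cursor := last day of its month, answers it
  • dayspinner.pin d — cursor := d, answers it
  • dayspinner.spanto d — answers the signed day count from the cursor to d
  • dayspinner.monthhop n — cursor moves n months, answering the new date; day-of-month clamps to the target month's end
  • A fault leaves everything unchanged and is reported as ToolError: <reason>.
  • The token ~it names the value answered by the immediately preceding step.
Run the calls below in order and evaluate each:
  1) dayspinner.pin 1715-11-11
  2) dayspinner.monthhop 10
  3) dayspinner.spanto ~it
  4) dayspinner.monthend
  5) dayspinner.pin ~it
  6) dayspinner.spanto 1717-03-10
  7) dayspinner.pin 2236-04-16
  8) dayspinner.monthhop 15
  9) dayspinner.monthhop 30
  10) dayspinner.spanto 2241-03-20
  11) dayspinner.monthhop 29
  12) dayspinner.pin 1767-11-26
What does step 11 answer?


Answer: 2242-06-16

Derivation:
Do: pin[d: 1715-11-11]
See: 1715-11-11
Do: monthhop[n: 10]
See: 1716-09-11
Do: spanto[d: ~it]
See: 0
Do: monthend[]
See: 1716-09-30
Do: pin[d: ~it]
See: 1716-09-30
Do: spanto[d: 1717-03-10]
See: 161
Do: pin[d: 2236-04-16]
See: 2236-04-16
Do: monthhop[n: 15]
See: 2237-07-16
Do: monthhop[n: 30]
See: 2240-01-16
Do: spanto[d: 2241-03-20]
See: 429
Do: monthhop[n: 29]
See: 2242-06-16
Do: pin[d: 1767-11-26]
See: 1767-11-26


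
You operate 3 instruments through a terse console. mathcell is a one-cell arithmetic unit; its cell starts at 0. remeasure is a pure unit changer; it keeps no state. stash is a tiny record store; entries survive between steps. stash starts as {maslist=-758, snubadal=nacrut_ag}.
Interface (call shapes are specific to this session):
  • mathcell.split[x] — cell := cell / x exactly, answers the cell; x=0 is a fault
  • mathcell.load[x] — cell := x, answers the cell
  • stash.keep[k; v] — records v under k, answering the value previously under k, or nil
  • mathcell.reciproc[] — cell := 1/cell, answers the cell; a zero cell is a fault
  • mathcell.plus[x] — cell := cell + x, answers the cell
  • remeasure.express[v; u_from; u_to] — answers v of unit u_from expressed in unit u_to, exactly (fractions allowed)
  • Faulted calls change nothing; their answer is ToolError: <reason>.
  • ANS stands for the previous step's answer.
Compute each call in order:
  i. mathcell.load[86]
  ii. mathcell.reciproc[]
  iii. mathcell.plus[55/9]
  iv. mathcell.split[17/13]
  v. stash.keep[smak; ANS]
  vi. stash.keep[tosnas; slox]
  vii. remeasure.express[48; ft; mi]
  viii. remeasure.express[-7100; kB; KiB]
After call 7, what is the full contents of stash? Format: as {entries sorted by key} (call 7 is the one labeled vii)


Answer: {maslist=-758, smak=61607/13158, snubadal=nacrut_ag, tosnas=slox}

Derivation:
CALL load[x→86]
RET  86
CALL reciproc[]
RET  1/86
CALL plus[x→55/9]
RET  4739/774
CALL split[x→17/13]
RET  61607/13158
CALL keep[k→smak; v→ANS]
RET  nil
CALL keep[k→tosnas; v→slox]
RET  nil
CALL express[v→48; u_from→ft; u_to→mi]
RET  1/110
CALL express[v→-7100; u_from→kB; u_to→KiB]
RET  -221875/32


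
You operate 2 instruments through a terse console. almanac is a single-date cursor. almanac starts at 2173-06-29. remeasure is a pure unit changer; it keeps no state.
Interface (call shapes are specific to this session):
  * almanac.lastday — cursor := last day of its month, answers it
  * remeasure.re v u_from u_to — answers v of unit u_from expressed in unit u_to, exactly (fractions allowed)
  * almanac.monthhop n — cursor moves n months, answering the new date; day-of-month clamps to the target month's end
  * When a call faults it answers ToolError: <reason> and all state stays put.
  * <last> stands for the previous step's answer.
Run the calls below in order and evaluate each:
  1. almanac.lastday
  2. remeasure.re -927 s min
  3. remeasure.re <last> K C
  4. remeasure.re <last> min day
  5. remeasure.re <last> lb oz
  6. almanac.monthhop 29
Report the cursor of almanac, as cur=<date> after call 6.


Answer: cur=2175-11-30

Derivation:
Invoking almanac.lastday, giving 2173-06-30.
Invoking remeasure.re using v→-927, u_from→s, u_to→min, yielding -309/20.
Using remeasure.re using v→<last>, u_from→K, u_to→C: -1443/5.
Invoking remeasure.re using v→<last>, u_from→min, u_to→day, which returns -481/2400.
I use remeasure.re using v→<last>, u_from→lb, u_to→oz, giving -481/150.
Invoking almanac.monthhop using n→29, giving 2175-11-30.


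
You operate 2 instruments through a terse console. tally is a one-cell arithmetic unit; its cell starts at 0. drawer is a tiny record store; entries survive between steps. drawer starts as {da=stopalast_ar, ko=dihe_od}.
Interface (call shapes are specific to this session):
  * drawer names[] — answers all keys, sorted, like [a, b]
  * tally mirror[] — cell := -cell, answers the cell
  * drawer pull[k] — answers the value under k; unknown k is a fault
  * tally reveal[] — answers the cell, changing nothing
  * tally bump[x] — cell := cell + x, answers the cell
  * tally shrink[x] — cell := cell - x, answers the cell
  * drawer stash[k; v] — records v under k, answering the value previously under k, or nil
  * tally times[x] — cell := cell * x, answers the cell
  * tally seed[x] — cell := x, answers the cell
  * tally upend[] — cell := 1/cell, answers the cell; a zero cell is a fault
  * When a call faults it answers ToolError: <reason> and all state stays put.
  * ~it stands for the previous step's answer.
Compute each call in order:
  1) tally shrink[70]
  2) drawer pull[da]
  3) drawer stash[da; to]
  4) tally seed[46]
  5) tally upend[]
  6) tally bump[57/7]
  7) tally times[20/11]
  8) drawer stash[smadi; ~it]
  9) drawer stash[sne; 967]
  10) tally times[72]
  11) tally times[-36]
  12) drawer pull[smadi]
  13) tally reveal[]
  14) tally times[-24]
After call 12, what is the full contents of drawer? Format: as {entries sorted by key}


Answer: {da=to, ko=dihe_od, smadi=2390/161, sne=967}

Derivation:
Invoking tally shrink(70), → -70.
Calling drawer pull(da), giving stopalast_ar.
I run drawer stash(da, to), → stopalast_ar.
I invoke tally seed(46), → 46.
Now I run tally upend(), and see 1/46.
Now I run tally bump(57/7), and observe 2629/322.
Now I run tally times(20/11), and see 2390/161.
Then drawer stash(smadi, ~it), and get nil.
Then drawer stash(sne, 967), — result: nil.
Next I call tally times(72), — result: 172080/161.
I invoke tally times(-36), and see -6194880/161.
Calling drawer pull(smadi), → 2390/161.
I call tally reveal(), yielding -6194880/161.
I call tally times(-24), — result: 148677120/161.


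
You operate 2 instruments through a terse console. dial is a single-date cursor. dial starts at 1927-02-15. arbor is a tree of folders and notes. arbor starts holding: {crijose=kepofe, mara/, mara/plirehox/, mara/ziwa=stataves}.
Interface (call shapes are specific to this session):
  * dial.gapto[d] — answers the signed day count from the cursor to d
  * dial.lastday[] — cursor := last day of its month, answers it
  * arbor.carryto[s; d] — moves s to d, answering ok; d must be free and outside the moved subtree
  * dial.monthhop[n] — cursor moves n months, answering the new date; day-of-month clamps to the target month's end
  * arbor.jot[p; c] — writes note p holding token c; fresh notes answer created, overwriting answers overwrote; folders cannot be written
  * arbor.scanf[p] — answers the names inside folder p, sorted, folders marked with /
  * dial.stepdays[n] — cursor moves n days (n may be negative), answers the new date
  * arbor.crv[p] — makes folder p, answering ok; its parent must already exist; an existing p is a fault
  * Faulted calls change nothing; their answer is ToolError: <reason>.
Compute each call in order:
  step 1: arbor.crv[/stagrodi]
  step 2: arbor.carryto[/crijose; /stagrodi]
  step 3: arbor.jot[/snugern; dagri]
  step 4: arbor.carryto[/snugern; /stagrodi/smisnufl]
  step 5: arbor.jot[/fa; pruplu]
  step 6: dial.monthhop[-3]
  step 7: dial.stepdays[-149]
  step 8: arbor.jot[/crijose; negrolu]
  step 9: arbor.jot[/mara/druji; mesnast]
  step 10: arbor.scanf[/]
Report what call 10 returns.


Do: arbor.crv[p→/stagrodi]
See: ok
Do: arbor.carryto[s→/crijose; d→/stagrodi]
See: ToolError: exists
Do: arbor.jot[p→/snugern; c→dagri]
See: created
Do: arbor.carryto[s→/snugern; d→/stagrodi/smisnufl]
See: ok
Do: arbor.jot[p→/fa; c→pruplu]
See: created
Do: dial.monthhop[n→-3]
See: 1926-11-15
Do: dial.stepdays[n→-149]
See: 1926-06-19
Do: arbor.jot[p→/crijose; c→negrolu]
See: overwrote
Do: arbor.jot[p→/mara/druji; c→mesnast]
See: created
Do: arbor.scanf[p→/]
See: [crijose, fa, mara/, stagrodi/]

Answer: [crijose, fa, mara/, stagrodi/]


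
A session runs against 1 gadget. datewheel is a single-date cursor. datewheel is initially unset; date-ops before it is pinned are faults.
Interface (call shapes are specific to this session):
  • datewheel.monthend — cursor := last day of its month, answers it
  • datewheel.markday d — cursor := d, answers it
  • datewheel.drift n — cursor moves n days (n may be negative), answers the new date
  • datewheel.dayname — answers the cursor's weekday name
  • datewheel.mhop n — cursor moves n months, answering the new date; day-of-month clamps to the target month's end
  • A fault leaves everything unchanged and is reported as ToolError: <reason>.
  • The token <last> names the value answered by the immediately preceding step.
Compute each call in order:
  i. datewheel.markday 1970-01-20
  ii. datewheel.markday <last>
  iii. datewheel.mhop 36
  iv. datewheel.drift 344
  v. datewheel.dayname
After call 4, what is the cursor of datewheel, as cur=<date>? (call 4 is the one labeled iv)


$ markday d: 1970-01-20
[out] 1970-01-20
$ markday d: <last>
[out] 1970-01-20
$ mhop n: 36
[out] 1973-01-20
$ drift n: 344
[out] 1973-12-30
$ dayname
[out] Sunday

Answer: cur=1973-12-30


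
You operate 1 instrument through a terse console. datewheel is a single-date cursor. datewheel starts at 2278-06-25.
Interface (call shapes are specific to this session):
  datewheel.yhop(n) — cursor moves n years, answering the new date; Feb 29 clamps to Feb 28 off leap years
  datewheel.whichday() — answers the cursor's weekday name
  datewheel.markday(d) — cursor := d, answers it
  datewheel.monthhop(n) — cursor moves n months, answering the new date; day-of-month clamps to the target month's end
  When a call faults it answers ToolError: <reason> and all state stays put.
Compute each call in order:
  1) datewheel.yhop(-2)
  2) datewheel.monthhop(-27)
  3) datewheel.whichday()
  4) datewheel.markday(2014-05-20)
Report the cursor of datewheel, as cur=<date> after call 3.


Answer: cur=2274-03-25

Derivation:
% datewheel.yhop n=-2
:: 2276-06-25
% datewheel.monthhop n=-27
:: 2274-03-25
% datewheel.whichday
:: Wednesday
% datewheel.markday d=2014-05-20
:: 2014-05-20


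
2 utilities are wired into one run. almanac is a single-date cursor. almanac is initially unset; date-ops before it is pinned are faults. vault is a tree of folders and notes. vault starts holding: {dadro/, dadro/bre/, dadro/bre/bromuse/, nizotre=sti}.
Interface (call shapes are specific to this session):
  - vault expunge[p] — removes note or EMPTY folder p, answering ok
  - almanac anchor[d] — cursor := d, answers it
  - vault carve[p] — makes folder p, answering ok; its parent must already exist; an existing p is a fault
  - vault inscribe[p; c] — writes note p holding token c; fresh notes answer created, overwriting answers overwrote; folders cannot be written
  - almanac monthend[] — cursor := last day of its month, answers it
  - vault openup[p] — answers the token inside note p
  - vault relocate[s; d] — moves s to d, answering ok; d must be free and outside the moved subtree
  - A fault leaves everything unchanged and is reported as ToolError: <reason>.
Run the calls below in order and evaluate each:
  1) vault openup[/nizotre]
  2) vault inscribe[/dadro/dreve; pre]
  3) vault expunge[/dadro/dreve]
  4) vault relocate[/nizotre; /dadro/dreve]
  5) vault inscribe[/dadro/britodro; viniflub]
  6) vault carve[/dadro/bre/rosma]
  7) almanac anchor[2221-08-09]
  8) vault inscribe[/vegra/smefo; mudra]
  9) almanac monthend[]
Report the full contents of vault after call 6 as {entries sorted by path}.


Answer: {dadro/, dadro/bre/, dadro/bre/bromuse/, dadro/bre/rosma/, dadro/britodro=viniflub, dadro/dreve=sti}

Derivation:
! vault openup(p: /nizotre) => sti
! vault inscribe(p: /dadro/dreve, c: pre) => created
! vault expunge(p: /dadro/dreve) => ok
! vault relocate(s: /nizotre, d: /dadro/dreve) => ok
! vault inscribe(p: /dadro/britodro, c: viniflub) => created
! vault carve(p: /dadro/bre/rosma) => ok
! almanac anchor(d: 2221-08-09) => 2221-08-09
! vault inscribe(p: /vegra/smefo, c: mudra) => ToolError: no parent
! almanac monthend() => 2221-08-31


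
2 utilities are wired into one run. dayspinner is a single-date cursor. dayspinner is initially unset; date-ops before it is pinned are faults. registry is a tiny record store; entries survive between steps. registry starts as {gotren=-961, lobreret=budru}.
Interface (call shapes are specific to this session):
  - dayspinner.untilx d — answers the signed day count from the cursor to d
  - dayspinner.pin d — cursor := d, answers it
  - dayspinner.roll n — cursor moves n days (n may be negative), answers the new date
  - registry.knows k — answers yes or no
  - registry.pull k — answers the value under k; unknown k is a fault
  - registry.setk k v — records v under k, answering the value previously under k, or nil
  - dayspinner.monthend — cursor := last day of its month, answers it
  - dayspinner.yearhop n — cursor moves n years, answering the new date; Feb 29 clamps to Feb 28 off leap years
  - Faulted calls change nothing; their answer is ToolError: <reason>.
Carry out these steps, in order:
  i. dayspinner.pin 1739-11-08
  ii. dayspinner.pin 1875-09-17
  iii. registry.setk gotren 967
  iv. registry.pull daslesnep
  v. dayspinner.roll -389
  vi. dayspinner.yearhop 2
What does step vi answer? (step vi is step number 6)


Answer: 1876-08-24

Derivation:
==> dayspinner.pin(d=1739-11-08)
<== 1739-11-08
==> dayspinner.pin(d=1875-09-17)
<== 1875-09-17
==> registry.setk(k=gotren, v=967)
<== -961
==> registry.pull(k=daslesnep)
<== ToolError: no such key daslesnep
==> dayspinner.roll(n=-389)
<== 1874-08-24
==> dayspinner.yearhop(n=2)
<== 1876-08-24
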